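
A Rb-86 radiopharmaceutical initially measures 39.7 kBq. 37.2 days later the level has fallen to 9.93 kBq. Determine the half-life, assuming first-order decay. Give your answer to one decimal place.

18.6 days

A/A₀ = 9.93/39.7 ≈ 0.25013.
n = log₂(3.998) ≈ 1.9993 half-lives elapsed in 37.2 days.
t½ = 37.2/1.9993 ≈ 18.607 days.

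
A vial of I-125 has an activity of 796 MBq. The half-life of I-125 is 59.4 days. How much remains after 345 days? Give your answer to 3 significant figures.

14.2 MBq

Number of half-lives: n = 345/59.4 ≈ 5.8081.
Remaining = 796 × (1/2)^5.8081 = 796 × 0.017848 ≈ 14.207 MBq.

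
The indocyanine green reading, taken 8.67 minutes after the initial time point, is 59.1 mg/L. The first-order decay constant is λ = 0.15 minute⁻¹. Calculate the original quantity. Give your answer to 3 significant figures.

217 mg/L

t½ = ln 2 / λ = 0.69315 / 0.15 ≈ 4.621 minutes.
Number of half-lives elapsed: n = 8.67/4.621 ≈ 1.8762.
A₀ = A × 2^n = 59.1 × 2^1.8762 = 59.1 × 3.6711 ≈ 216.96 mg/L.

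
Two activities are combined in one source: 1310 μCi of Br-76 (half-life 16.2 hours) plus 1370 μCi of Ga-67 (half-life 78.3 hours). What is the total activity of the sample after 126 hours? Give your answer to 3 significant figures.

Br-76: 1310 × (1/2)^(126/16.2) = 1310 × (1/2)^7.7778 ≈ 5.9693 μCi.
Ga-67: 1370 × (1/2)^(126/78.3) = 1370 × (1/2)^1.6092 ≈ 449.06 μCi.
Total = 5.9693 + 449.06 ≈ 455.03 μCi.

455 μCi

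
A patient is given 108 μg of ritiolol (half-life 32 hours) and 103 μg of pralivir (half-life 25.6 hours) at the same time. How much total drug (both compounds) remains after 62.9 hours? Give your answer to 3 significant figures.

46.4 μg

ritiolol: 108 × (1/2)^(62.9/32) = 108 × (1/2)^1.9656 ≈ 27.651 μg.
pralivir: 103 × (1/2)^(62.9/25.6) = 103 × (1/2)^2.457 ≈ 18.758 μg.
Total = 27.651 + 18.758 ≈ 46.41 μg.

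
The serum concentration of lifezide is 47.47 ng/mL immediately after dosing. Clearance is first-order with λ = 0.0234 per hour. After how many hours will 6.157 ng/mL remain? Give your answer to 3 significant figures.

87.3 hours

t½ = ln 2 / λ = 0.69315 / 0.0234 ≈ 29.622 hours.
Fraction remaining = 6.157/47.47 ≈ 0.1297.
n = log₂(47.47/6.157) = ln(7.7099)/ln 2 ≈ 2.9467 half-lives.
t = n × t½ = 2.9467 × 29.622 ≈ 87.287 hours.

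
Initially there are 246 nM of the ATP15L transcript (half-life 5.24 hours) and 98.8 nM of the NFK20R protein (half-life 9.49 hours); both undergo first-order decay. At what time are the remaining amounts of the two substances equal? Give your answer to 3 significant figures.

15.4 hours

Set 246·(1/2)^(t/5.24) = 98.8·(1/2)^(t/9.49).
Taking log₂: log₂(246/98.8) = t·(1/5.24 − 1/9.49).
log₂(2.4899) = 1.3161; 1/5.24 − 1/9.49 = 0.085466.
t = 1.3161 / 0.085466 ≈ 15.399 hours.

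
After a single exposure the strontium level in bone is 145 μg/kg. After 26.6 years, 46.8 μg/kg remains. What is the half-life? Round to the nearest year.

A/A₀ = 46.8/145 ≈ 0.32276.
n = log₂(3.0983) ≈ 1.6315 half-lives elapsed in 26.6 years.
t½ = 26.6/1.6315 ≈ 16.304 years.

16 years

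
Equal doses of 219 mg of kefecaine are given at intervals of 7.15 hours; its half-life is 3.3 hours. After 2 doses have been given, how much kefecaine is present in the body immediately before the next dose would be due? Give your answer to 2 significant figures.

The 2 doses were given 14.3, 7.15 hours ago.
Total = 219·(1/2)^(14.3/3.3) + 219·(1/2)^(7.15/3.3)
      = 10.864 + 48.777 ≈ 59.64 mg.

60 mg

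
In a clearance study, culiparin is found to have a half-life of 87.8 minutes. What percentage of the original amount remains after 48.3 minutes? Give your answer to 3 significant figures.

68.3%

n = 48.3/87.8 ≈ 0.55011 half-lives.
Fraction remaining = (1/2)^0.55011 ≈ 0.68297, i.e. 68.297%.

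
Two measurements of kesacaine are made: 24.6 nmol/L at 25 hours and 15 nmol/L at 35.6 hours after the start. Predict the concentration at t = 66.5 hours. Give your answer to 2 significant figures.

3.5 nmol/L

Over Δt = 35.6 − 25 = 10.6 hours, the level fell by a factor of 24.6/15 ≈ 1.64.
n = log₂(1.64) ≈ 0.7137 half-lives, so t½ = 10.6/0.7137 ≈ 14.852 hours.
From t = 35.6 to t = 66.5: 15 × (1/2)^((66.5−35.6)/14.852) ≈ 3.5465 nmol/L.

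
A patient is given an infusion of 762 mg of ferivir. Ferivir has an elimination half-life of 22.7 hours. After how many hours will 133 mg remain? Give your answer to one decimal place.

Fraction remaining = 133/762 ≈ 0.17454.
n = log₂(762/133) = ln(5.7293)/ln 2 ≈ 2.5184 half-lives.
t = n × t½ = 2.5184 × 22.7 ≈ 57.167 hours.

57.2 hours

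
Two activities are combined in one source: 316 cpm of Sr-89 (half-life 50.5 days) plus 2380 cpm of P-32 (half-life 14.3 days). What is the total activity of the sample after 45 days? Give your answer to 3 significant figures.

439 cpm

Sr-89: 316 × (1/2)^(45/50.5) = 316 × (1/2)^0.89109 ≈ 170.39 cpm.
P-32: 2380 × (1/2)^(45/14.3) = 2380 × (1/2)^3.1469 ≈ 268.71 cpm.
Total = 170.39 + 268.71 ≈ 439.1 cpm.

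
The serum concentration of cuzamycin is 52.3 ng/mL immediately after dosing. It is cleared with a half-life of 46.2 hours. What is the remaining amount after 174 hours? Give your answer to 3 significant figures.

3.84 ng/mL

Number of half-lives: n = 174/46.2 ≈ 3.7662.
Remaining = 52.3 × (1/2)^3.7662 = 52.3 × 0.073494 ≈ 3.8437 ng/mL.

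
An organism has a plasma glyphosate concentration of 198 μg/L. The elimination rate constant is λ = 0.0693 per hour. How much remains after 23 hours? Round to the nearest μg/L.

40 μg/L

t½ = ln 2 / λ = 0.69315 / 0.0693 ≈ 10.002 hours.
Number of half-lives: n = 23/10.002 ≈ 2.2995.
Remaining = 198 × (1/2)^2.2995 = 198 × 0.20313 ≈ 40.22 μg/L.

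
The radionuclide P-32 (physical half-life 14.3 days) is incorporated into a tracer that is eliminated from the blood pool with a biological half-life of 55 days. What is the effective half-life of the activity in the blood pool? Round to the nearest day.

1/t_eff = 1/t_phys + 1/t_biol = 1/14.3 + 1/55 = 0.088112 per day.
t_eff = 14.3 × 55 / (14.3 + 55) ≈ 11.349 days.

11 days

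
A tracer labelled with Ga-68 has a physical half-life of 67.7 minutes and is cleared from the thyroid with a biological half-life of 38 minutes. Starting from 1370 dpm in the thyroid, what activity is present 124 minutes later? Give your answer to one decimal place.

1/t_eff = 1/t_phys + 1/t_biol = 1/67.7 + 1/38 = 0.041087 per minute.
t_eff = 67.7 × 38 / (67.7 + 38) ≈ 24.339 minutes.
Remaining = 1370 × (1/2)^(124/24.339) = 1370 × (1/2)^5.0948 ≈ 40.091 dpm.

40.1 dpm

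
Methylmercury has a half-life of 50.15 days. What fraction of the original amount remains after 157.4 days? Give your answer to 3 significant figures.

n = 157.4/50.15 ≈ 3.1386 half-lives.
Fraction remaining = (1/2)^3.1386 ≈ 0.11355.

0.114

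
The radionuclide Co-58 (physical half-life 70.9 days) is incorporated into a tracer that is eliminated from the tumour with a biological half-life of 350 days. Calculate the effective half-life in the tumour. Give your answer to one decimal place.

1/t_eff = 1/t_phys + 1/t_biol = 1/70.9 + 1/350 = 0.016962 per day.
t_eff = 70.9 × 350 / (70.9 + 350) ≈ 58.957 days.

59.0 days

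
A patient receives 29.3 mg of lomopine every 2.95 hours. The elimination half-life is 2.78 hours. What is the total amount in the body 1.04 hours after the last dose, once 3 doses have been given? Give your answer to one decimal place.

38.6 mg

The 3 doses were given 6.94, 3.99, 1.04 hours ago.
Total = 29.3·(1/2)^(6.94/2.78) + 29.3·(1/2)^(3.99/2.78) + 29.3·(1/2)^(1.04/2.78)
      = 5.1925 + 10.835 + 22.607 ≈ 38.635 mg.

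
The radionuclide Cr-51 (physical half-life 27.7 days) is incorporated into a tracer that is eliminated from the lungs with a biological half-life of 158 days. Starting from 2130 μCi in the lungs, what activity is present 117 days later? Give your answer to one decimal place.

1/t_eff = 1/t_phys + 1/t_biol = 1/27.7 + 1/158 = 0.04243 per day.
t_eff = 27.7 × 158 / (27.7 + 158) ≈ 23.568 days.
Remaining = 2130 × (1/2)^(117/23.568) = 2130 × (1/2)^4.9643 ≈ 68.229 μCi.

68.2 μCi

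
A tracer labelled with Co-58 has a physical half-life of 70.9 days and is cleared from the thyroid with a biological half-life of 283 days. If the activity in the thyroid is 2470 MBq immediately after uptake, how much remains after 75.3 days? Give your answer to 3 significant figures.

1/t_eff = 1/t_phys + 1/t_biol = 1/70.9 + 1/283 = 0.017638 per day.
t_eff = 70.9 × 283 / (70.9 + 283) ≈ 56.696 days.
Remaining = 2470 × (1/2)^(75.3/56.696) = 2470 × (1/2)^1.3281 ≈ 983.76 MBq.

984 MBq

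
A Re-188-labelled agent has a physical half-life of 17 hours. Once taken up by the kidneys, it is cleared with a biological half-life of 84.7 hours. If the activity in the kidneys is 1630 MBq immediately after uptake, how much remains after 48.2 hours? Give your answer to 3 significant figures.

154 MBq

1/t_eff = 1/t_phys + 1/t_biol = 1/17 + 1/84.7 = 0.07063 per hour.
t_eff = 17 × 84.7 / (17 + 84.7) ≈ 14.158 hours.
Remaining = 1630 × (1/2)^(48.2/14.158) = 1630 × (1/2)^3.4044 ≈ 153.95 MBq.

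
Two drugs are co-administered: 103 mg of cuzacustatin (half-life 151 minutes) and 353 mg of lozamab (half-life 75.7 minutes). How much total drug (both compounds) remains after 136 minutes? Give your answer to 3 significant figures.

157 mg

cuzacustatin: 103 × (1/2)^(136/151) = 103 × (1/2)^0.90066 ≈ 55.171 mg.
lozamab: 353 × (1/2)^(136/75.7) = 353 × (1/2)^1.7966 ≈ 101.61 mg.
Total = 55.171 + 101.61 ≈ 156.79 mg.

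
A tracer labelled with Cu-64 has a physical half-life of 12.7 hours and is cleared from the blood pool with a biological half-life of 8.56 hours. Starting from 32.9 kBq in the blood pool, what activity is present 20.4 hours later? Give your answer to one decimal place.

2.1 kBq

1/t_eff = 1/t_phys + 1/t_biol = 1/12.7 + 1/8.56 = 0.19556 per hour.
t_eff = 12.7 × 8.56 / (12.7 + 8.56) ≈ 5.1135 hours.
Remaining = 32.9 × (1/2)^(20.4/5.1135) = 32.9 × (1/2)^3.9895 ≈ 2.0713 kBq.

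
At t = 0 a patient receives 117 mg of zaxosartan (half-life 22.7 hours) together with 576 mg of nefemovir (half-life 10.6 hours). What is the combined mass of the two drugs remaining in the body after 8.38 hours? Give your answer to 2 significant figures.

420 mg

zaxosartan: 117 × (1/2)^(8.38/22.7) = 117 × (1/2)^0.36916 ≈ 90.585 mg.
nefemovir: 576 × (1/2)^(8.38/10.6) = 576 × (1/2)^0.79057 ≈ 333 mg.
Total = 90.585 + 333 ≈ 423.58 mg.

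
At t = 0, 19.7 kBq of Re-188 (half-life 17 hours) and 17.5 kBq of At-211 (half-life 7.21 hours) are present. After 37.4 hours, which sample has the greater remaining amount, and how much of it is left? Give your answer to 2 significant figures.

Re-188, 4.3 kBq

Re-188: 19.7 × (1/2)^2.2 ≈ 4.2875 kBq.
At-211: 17.5 × (1/2)^5.1872 ≈ 0.48031 kBq.
Re-188 has more remaining, at ≈ 4.2875 kBq.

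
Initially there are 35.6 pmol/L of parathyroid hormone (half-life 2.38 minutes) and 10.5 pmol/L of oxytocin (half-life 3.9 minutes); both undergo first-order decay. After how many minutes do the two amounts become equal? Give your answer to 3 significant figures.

10.8 minutes

Set 35.6·(1/2)^(t/2.38) = 10.5·(1/2)^(t/3.9).
Taking log₂: log₂(35.6/10.5) = t·(1/2.38 − 1/3.9).
log₂(3.3905) = 1.7615; 1/2.38 − 1/3.9 = 0.16376.
t = 1.7615 / 0.16376 ≈ 10.757 minutes.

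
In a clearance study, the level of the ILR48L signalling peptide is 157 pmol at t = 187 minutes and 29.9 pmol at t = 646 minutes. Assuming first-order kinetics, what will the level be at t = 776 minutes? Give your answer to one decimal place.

18.7 pmol

Over Δt = 646 − 187 = 459 minutes, the level fell by a factor of 157/29.9 ≈ 5.2508.
n = log₂(5.2508) ≈ 2.3925 half-lives, so t½ = 459/2.3925 ≈ 191.85 minutes.
From t = 646 to t = 776: 29.9 × (1/2)^((776−646)/191.85) ≈ 18.693 pmol.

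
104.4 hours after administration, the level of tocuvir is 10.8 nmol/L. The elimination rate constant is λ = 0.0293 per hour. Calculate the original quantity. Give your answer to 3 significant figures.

230 nmol/L

t½ = ln 2 / λ = 0.69315 / 0.0293 ≈ 23.657 hours.
Number of half-lives elapsed: n = 104.4/23.657 ≈ 4.4131.
A₀ = A × 2^n = 10.8 × 2^4.4131 = 10.8 × 21.305 ≈ 230.09 nmol/L.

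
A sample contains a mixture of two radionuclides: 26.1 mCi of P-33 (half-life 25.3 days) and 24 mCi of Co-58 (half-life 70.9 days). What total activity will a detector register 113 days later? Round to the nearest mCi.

9 mCi

P-33: 26.1 × (1/2)^(113/25.3) = 26.1 × (1/2)^4.4664 ≈ 1.1806 mCi.
Co-58: 24 × (1/2)^(113/70.9) = 24 × (1/2)^1.5938 ≈ 7.9512 mCi.
Total = 1.1806 + 7.9512 ≈ 9.1318 mCi.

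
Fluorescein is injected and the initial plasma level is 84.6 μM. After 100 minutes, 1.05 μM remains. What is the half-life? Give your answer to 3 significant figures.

A/A₀ = 1.05/84.6 ≈ 0.012411.
n = log₂(80.571) ≈ 6.3322 half-lives elapsed in 100 minutes.
t½ = 100/6.3322 ≈ 15.792 minutes.

15.8 minutes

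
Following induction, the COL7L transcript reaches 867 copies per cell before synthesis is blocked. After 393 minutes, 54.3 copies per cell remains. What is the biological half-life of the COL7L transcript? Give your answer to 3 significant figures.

A/A₀ = 54.3/867 ≈ 0.06263.
n = log₂(15.967) ≈ 3.997 half-lives elapsed in 393 minutes.
t½ = 393/3.997 ≈ 98.324 minutes.

98.3 minutes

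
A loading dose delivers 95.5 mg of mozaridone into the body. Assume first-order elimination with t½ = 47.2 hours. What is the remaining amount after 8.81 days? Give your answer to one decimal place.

4.3 mg

Convert the elapsed time: 8.81 days = 211.44 hours.
Number of half-lives: n = 211.44/47.2 ≈ 4.4797.
Remaining = 95.5 × (1/2)^4.4797 = 95.5 × 0.044822 ≈ 4.2805 mg.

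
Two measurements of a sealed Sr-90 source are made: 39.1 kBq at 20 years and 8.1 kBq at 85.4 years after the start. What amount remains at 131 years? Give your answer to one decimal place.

Over Δt = 85.4 − 20 = 65.4 years, the level fell by a factor of 39.1/8.1 ≈ 4.8272.
n = log₂(4.8272) ≈ 2.2712 half-lives, so t½ = 65.4/2.2712 ≈ 28.796 years.
From t = 85.4 to t = 131: 8.1 × (1/2)^((131−85.4)/28.796) ≈ 2.7026 kBq.

2.7 kBq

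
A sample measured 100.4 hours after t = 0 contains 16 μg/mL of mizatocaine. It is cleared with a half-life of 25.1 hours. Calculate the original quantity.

Number of half-lives elapsed: n = 100.4/25.1 ≈ 4.
A₀ = A × 2^n = 16 × 2^4 = 16 × 16 ≈ 256 μg/mL.

256 μg/mL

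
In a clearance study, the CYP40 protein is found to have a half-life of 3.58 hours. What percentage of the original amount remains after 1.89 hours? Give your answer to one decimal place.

69.4%

n = 1.89/3.58 ≈ 0.52793 half-lives.
Fraction remaining = (1/2)^0.52793 ≈ 0.69355, i.e. 69.355%.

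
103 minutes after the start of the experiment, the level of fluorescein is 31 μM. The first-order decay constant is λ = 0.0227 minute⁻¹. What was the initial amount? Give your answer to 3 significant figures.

t½ = ln 2 / λ = 0.69315 / 0.0227 ≈ 30.535 minutes.
Number of half-lives elapsed: n = 103/30.535 ≈ 3.3732.
A₀ = A × 2^n = 31 × 2^3.3732 = 31 × 10.362 ≈ 321.21 μM.

321 μM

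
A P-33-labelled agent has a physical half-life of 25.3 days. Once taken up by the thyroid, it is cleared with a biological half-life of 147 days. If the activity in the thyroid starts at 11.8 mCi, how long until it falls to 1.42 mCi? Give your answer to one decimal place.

65.9 days

1/t_eff = 1/t_phys + 1/t_biol = 1/25.3 + 1/147 = 0.046328 per day.
t_eff = 25.3 × 147 / (25.3 + 147) ≈ 21.585 days.
n = log₂(11.8/1.42) ≈ 3.0548; t = 3.0548 × 21.585 ≈ 65.938 days.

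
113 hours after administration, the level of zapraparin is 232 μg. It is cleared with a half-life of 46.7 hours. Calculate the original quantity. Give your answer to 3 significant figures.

1240 μg

Number of half-lives elapsed: n = 113/46.7 ≈ 2.4197.
A₀ = A × 2^n = 232 × 2^2.4197 = 232 × 5.3506 ≈ 1241.3 μg.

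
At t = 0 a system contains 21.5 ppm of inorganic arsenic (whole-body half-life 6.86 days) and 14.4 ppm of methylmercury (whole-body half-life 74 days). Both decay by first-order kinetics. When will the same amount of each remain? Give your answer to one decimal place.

4.4 days

Set 21.5·(1/2)^(t/6.86) = 14.4·(1/2)^(t/74).
Taking log₂: log₂(21.5/14.4) = t·(1/6.86 − 1/74).
log₂(1.4931) = 0.57827; 1/6.86 − 1/74 = 0.13226.
t = 0.57827 / 0.13226 ≈ 4.3722 days.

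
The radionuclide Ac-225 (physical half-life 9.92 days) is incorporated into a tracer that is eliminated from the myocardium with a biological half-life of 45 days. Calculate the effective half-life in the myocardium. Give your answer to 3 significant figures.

1/t_eff = 1/t_phys + 1/t_biol = 1/9.92 + 1/45 = 0.12303 per day.
t_eff = 9.92 × 45 / (9.92 + 45) ≈ 8.1282 days.

8.13 days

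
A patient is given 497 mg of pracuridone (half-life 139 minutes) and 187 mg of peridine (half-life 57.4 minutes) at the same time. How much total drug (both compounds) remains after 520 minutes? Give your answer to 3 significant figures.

37.5 mg

pracuridone: 497 × (1/2)^(520/139) = 497 × (1/2)^3.741 ≈ 37.171 mg.
peridine: 187 × (1/2)^(520/57.4) = 187 × (1/2)^9.0592 ≈ 0.35054 mg.
Total = 37.171 + 0.35054 ≈ 37.521 mg.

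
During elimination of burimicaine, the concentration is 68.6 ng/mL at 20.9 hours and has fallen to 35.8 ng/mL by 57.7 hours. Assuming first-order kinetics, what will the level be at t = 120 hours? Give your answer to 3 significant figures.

11.9 ng/mL

Over Δt = 57.7 − 20.9 = 36.8 hours, the level fell by a factor of 68.6/35.8 ≈ 1.9162.
n = log₂(1.9162) ≈ 0.93825 half-lives, so t½ = 36.8/0.93825 ≈ 39.222 hours.
From t = 57.7 to t = 120: 35.8 × (1/2)^((120−57.7)/39.222) ≈ 11.905 ng/mL.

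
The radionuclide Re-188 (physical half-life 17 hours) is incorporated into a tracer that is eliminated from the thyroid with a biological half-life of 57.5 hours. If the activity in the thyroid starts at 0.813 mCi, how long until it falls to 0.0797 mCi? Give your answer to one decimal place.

1/t_eff = 1/t_phys + 1/t_biol = 1/17 + 1/57.5 = 0.076215 per hour.
t_eff = 17 × 57.5 / (17 + 57.5) ≈ 13.121 hours.
n = log₂(0.813/0.0797) ≈ 3.3506; t = 3.3506 × 13.121 ≈ 43.963 hours.

44.0 hours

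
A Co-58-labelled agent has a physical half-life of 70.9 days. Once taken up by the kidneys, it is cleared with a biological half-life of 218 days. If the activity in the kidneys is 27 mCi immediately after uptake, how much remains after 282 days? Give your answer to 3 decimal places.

1/t_eff = 1/t_phys + 1/t_biol = 1/70.9 + 1/218 = 0.018692 per day.
t_eff = 70.9 × 218 / (70.9 + 218) ≈ 53.5 days.
Remaining = 27 × (1/2)^(282/53.5) = 27 × (1/2)^5.271 ≈ 0.69925 mCi.

0.699 mCi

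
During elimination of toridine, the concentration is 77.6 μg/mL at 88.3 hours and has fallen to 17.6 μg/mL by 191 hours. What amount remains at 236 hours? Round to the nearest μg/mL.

Over Δt = 191 − 88.3 = 102.7 hours, the level fell by a factor of 77.6/17.6 ≈ 4.4091.
n = log₂(4.4091) ≈ 2.1405 half-lives, so t½ = 102.7/2.1405 ≈ 47.98 hours.
From t = 191 to t = 236: 17.6 × (1/2)^((236−191)/47.98) ≈ 9.1871 μg/mL.

9 μg/mL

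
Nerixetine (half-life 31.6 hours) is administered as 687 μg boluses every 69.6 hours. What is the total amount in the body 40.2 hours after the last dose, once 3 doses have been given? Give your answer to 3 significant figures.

360 μg

The 3 doses were given 179.4, 109.8, 40.2 hours ago.
Total = 687·(1/2)^(179.4/31.6) + 687·(1/2)^(109.8/31.6) + 687·(1/2)^(40.2/31.6)
      = 13.426 + 61.798 + 284.45 ≈ 359.67 μg.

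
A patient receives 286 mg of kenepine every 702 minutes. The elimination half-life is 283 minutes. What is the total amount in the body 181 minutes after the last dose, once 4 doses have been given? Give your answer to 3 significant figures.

The 4 doses were given 2287, 1585, 883, 181 minutes ago.
Total = 286·(1/2)^(2287/283) + 286·(1/2)^(1585/283) + 286·(1/2)^(883/283) + 286·(1/2)^(181/283)
      = 1.056 + 5.8937 + 32.893 + 183.58 ≈ 223.43 mg.

223 mg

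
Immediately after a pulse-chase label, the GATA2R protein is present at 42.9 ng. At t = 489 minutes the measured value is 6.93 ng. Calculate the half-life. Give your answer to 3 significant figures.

A/A₀ = 6.93/42.9 ≈ 0.16154.
n = log₂(6.1905) ≈ 2.6301 half-lives elapsed in 489 minutes.
t½ = 489/2.6301 ≈ 185.93 minutes.

186 minutes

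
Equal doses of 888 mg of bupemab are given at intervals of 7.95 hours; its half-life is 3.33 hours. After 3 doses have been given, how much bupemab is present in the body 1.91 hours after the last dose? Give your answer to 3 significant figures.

733 mg

The 3 doses were given 17.81, 9.86, 1.91 hours ago.
Total = 888·(1/2)^(17.81/3.33) + 888·(1/2)^(9.86/3.33) + 888·(1/2)^(1.91/3.33)
      = 21.797 + 114.04 + 596.69 ≈ 732.53 mg.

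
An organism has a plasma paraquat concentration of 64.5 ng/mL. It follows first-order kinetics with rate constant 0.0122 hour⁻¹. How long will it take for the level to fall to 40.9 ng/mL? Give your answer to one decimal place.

t½ = ln 2 / k = 0.69315 / 0.0122 ≈ 56.815 hours.
Fraction remaining = 40.9/64.5 ≈ 0.63411.
n = log₂(64.5/40.9) = ln(1.577)/ln 2 ≈ 0.6572 half-lives.
t = n × t½ = 0.6572 × 56.815 ≈ 37.339 hours.

37.3 hours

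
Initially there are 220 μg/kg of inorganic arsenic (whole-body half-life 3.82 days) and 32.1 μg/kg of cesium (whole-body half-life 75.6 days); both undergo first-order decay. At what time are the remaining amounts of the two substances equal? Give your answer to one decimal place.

Set 220·(1/2)^(t/3.82) = 32.1·(1/2)^(t/75.6).
Taking log₂: log₂(220/32.1) = t·(1/3.82 − 1/75.6).
log₂(6.8536) = 2.7769; 1/3.82 − 1/75.6 = 0.24855.
t = 2.7769 / 0.24855 ≈ 11.172 days.

11.2 days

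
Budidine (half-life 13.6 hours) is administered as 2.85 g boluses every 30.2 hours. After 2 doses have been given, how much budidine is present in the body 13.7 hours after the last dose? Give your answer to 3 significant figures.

1.72 g

The 2 doses were given 43.9, 13.7 hours ago.
Total = 2.85·(1/2)^(43.9/13.6) + 2.85·(1/2)^(13.7/13.6)
      = 0.30418 + 1.4178 ≈ 1.7219 g.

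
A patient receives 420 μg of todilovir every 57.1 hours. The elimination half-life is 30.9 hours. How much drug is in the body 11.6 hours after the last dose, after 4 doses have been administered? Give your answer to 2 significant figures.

The 4 doses were given 182.9, 125.8, 68.7, 11.6 hours ago.
Total = 420·(1/2)^(182.9/30.9) + 420·(1/2)^(125.8/30.9) + 420·(1/2)^(68.7/30.9) + 420·(1/2)^(11.6/30.9)
      = 6.941 + 24.986 + 89.943 + 323.77 ≈ 445.64 μg.

450 μg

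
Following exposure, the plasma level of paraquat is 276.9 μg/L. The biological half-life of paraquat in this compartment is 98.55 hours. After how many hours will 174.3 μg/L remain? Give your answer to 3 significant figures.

65.8 hours

Fraction remaining = 174.3/276.9 ≈ 0.62947.
n = log₂(276.9/174.3) = ln(1.5886)/ln 2 ≈ 0.66779 half-lives.
t = n × t½ = 0.66779 × 98.55 ≈ 65.811 hours.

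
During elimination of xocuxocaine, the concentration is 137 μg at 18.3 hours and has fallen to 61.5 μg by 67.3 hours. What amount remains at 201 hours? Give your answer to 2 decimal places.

Over Δt = 67.3 − 18.3 = 49 hours, the level fell by a factor of 137/61.5 ≈ 2.2276.
n = log₂(2.2276) ≈ 1.1555 half-lives, so t½ = 49/1.1555 ≈ 42.405 hours.
From t = 67.3 to t = 201: 61.5 × (1/2)^((201−67.3)/42.405) ≈ 6.9144 μg.

6.91 μg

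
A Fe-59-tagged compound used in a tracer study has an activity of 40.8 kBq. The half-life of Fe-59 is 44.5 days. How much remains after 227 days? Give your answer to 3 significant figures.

1.19 kBq

Number of half-lives: n = 227/44.5 ≈ 5.1011.
Remaining = 40.8 × (1/2)^5.1011 = 40.8 × 0.029135 ≈ 1.1887 kBq.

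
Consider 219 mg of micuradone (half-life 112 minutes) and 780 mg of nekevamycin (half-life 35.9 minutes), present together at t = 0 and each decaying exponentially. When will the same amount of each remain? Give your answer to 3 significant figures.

96.8 minutes

Set 219·(1/2)^(t/112) = 780·(1/2)^(t/35.9).
Taking log₂: log₂(219/780) = t·(1/112 − 1/35.9).
log₂(0.28077) = -1.8325; 1/112 − 1/35.9 = -0.018927.
t = -1.8325 / -0.018927 ≈ 96.824 minutes.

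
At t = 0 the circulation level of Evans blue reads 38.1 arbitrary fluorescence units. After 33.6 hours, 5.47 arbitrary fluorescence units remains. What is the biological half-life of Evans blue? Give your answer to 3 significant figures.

A/A₀ = 5.47/38.1 ≈ 0.14357.
n = log₂(6.9653) ≈ 2.8002 half-lives elapsed in 33.6 hours.
t½ = 33.6/2.8002 ≈ 11.999 hours.

12.0 hours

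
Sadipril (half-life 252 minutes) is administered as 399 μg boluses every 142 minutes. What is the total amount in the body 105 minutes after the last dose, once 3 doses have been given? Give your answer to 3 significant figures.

The 3 doses were given 389, 247, 105 minutes ago.
Total = 399·(1/2)^(389/252) + 399·(1/2)^(247/252) + 399·(1/2)^(105/252)
      = 136.86 + 202.26 + 298.91 ≈ 638.04 μg.

638 μg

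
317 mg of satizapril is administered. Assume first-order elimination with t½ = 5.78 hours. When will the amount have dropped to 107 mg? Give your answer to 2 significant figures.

9.1 hours

Fraction remaining = 107/317 ≈ 0.33754.
n = log₂(317/107) = ln(2.9626)/ln 2 ≈ 1.5669 half-lives.
t = n × t½ = 1.5669 × 5.78 ≈ 9.0565 hours.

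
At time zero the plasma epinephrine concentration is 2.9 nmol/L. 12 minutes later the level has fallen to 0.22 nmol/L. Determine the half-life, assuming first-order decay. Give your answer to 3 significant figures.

A/A₀ = 0.22/2.9 ≈ 0.075862.
n = log₂(13.182) ≈ 3.7205 half-lives elapsed in 12 minutes.
t½ = 12/3.7205 ≈ 3.2254 minutes.

3.23 minutes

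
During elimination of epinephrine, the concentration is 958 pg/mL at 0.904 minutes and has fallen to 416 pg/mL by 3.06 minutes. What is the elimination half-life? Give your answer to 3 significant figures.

Over Δt = 3.06 − 0.904 = 2.156 minutes, the level fell by a factor of 958/416 ≈ 2.3029.
n = log₂(2.3029) ≈ 1.2034 half-lives, so t½ = 2.156/1.2034 ≈ 1.7915 minutes.

1.79 minutes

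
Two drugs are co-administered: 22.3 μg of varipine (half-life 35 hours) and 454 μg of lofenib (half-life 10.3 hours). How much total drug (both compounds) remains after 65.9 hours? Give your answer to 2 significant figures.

11 μg

varipine: 22.3 × (1/2)^(65.9/35) = 22.3 × (1/2)^1.8829 ≈ 6.0466 μg.
lofenib: 454 × (1/2)^(65.9/10.3) = 454 × (1/2)^6.3981 ≈ 5.3833 μg.
Total = 6.0466 + 5.3833 ≈ 11.43 μg.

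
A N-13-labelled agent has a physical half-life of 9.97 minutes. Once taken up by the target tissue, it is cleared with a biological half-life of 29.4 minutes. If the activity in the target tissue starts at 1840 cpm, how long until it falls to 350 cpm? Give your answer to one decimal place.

1/t_eff = 1/t_phys + 1/t_biol = 1/9.97 + 1/29.4 = 0.13431 per minute.
t_eff = 9.97 × 29.4 / (9.97 + 29.4) ≈ 7.4452 minutes.
n = log₂(1840/350) ≈ 2.3943; t = 2.3943 × 7.4452 ≈ 17.826 minutes.

17.8 minutes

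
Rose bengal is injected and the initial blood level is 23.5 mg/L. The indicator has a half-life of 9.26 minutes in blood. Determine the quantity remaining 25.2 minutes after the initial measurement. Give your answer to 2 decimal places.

Number of half-lives: n = 25.2/9.26 ≈ 2.7214.
Remaining = 23.5 × (1/2)^2.7214 = 23.5 × 0.15163 ≈ 3.5633 mg/L.

3.56 mg/L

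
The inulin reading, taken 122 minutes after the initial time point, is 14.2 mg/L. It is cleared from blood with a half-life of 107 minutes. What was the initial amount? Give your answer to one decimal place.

Number of half-lives elapsed: n = 122/107 ≈ 1.1402.
A₀ = A × 2^n = 14.2 × 2^1.1402 = 14.2 × 2.2041 ≈ 31.298 mg/L.

31.3 mg/L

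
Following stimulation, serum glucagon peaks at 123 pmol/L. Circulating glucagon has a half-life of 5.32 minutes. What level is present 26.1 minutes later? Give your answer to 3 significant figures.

Number of half-lives: n = 26.1/5.32 ≈ 4.906.
Remaining = 123 × (1/2)^4.906 = 123 × 0.033354 ≈ 4.1025 pmol/L.

4.10 pmol/L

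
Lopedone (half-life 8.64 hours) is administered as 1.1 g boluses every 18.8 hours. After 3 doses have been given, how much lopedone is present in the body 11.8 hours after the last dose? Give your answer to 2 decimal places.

The 3 doses were given 49.4, 30.6, 11.8 hours ago.
Total = 1.1·(1/2)^(49.4/8.64) + 1.1·(1/2)^(30.6/8.64) + 1.1·(1/2)^(11.8/8.64)
      = 0.020904 + 0.094459 + 0.42684 ≈ 0.5422 g.

0.54 g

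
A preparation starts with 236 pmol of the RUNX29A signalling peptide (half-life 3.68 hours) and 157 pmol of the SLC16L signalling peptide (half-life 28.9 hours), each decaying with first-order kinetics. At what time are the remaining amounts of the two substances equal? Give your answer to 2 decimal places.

2.48 hours

Set 236·(1/2)^(t/3.68) = 157·(1/2)^(t/28.9).
Taking log₂: log₂(236/157) = t·(1/3.68 − 1/28.9).
log₂(1.5032) = 0.58802; 1/3.68 − 1/28.9 = 0.23714.
t = 0.58802 / 0.23714 ≈ 2.4797 hours.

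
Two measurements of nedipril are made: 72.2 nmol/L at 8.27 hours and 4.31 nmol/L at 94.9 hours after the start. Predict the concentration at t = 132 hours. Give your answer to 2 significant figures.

Over Δt = 94.9 − 8.27 = 86.63 hours, the level fell by a factor of 72.2/4.31 ≈ 16.752.
n = log₂(16.752) ≈ 4.0662 half-lives, so t½ = 86.63/4.0662 ≈ 21.305 hours.
From t = 94.9 to t = 132: 4.31 × (1/2)^((132−94.9)/21.305) ≈ 1.289 nmol/L.

1.3 nmol/L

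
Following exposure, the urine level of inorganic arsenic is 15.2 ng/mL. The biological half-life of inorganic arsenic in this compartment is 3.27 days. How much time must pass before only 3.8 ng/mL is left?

6.54 days

3.8/15.2 = 1/4, so 2 half-lives have elapsed.
t = 2 × 3.27 = 6.54 days.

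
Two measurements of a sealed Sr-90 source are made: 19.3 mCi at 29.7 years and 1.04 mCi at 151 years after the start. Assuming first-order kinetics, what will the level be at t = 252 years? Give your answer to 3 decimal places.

Over Δt = 151 − 29.7 = 121.3 years, the level fell by a factor of 19.3/1.04 ≈ 18.558.
n = log₂(18.558) ≈ 4.2139 half-lives, so t½ = 121.3/4.2139 ≈ 28.785 years.
From t = 151 to t = 252: 1.04 × (1/2)^((252−151)/28.785) ≈ 0.09137 mCi.

0.091 mCi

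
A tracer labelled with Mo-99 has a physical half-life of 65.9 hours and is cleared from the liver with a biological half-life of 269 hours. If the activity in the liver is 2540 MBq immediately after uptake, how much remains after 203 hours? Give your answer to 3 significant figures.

178 MBq

1/t_eff = 1/t_phys + 1/t_biol = 1/65.9 + 1/269 = 0.018892 per hour.
t_eff = 65.9 × 269 / (65.9 + 269) ≈ 52.933 hours.
Remaining = 2540 × (1/2)^(203/52.933) = 2540 × (1/2)^3.8351 ≈ 177.98 MBq.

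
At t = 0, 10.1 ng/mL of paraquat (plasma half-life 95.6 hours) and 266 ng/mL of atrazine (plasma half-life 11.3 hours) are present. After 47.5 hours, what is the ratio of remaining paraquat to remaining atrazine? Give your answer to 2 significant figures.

0.50

paraquat: 10.1 × (1/2)^(47.5/95.6) = 10.1 × (1/2)^0.49686 ≈ 7.1573 ng/mL.
atrazine: 266 × (1/2)^(47.5/11.3) = 266 × (1/2)^4.2035 ≈ 14.437 ng/mL.
Ratio ≈ 7.1573 / 14.437 ≈ 0.49575.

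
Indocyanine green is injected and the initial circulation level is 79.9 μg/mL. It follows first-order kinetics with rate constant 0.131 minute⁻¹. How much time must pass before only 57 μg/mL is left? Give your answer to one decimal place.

2.6 minutes

t½ = ln 2 / λ = 0.69315 / 0.131 ≈ 5.2912 minutes.
Fraction remaining = 57/79.9 ≈ 0.71339.
n = log₂(79.9/57) = ln(1.4018)/ln 2 ≈ 0.48723 half-lives.
t = n × t½ = 0.48723 × 5.2912 ≈ 2.5781 minutes.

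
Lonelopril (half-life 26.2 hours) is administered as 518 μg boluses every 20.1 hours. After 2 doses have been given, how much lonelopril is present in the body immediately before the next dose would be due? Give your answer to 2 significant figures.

480 μg

The 2 doses were given 40.2, 20.1 hours ago.
Total = 518·(1/2)^(40.2/26.2) + 518·(1/2)^(20.1/26.2)
      = 178.83 + 304.36 ≈ 483.19 μg.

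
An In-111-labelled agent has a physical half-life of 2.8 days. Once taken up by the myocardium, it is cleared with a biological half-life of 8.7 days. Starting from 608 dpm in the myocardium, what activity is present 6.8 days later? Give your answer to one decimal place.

65.7 dpm

1/t_eff = 1/t_phys + 1/t_biol = 1/2.8 + 1/8.7 = 0.47209 per day.
t_eff = 2.8 × 8.7 / (2.8 + 8.7) ≈ 2.1183 days.
Remaining = 608 × (1/2)^(6.8/2.1183) = 608 × (1/2)^3.2102 ≈ 65.697 dpm.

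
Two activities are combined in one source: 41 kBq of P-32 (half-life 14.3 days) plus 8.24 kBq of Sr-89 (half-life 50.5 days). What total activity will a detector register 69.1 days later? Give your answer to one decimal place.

4.6 kBq

P-32: 41 × (1/2)^(69.1/14.3) = 41 × (1/2)^4.8322 ≈ 1.4393 kBq.
Sr-89: 8.24 × (1/2)^(69.1/50.5) = 8.24 × (1/2)^1.3683 ≈ 3.1917 kBq.
Total = 1.4393 + 3.1917 ≈ 4.631 kBq.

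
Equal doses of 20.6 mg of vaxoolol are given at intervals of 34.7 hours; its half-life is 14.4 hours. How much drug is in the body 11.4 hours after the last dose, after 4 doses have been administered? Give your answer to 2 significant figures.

The 4 doses were given 115.5, 80.8, 46.1, 11.4 hours ago.
Total = 20.6·(1/2)^(115.5/14.4) + 20.6·(1/2)^(80.8/14.4) + 20.6·(1/2)^(46.1/14.4) + 20.6·(1/2)^(11.4/14.4)
      = 0.079315 + 0.42146 + 2.2395 + 11.9 ≈ 14.64 mg.

15 mg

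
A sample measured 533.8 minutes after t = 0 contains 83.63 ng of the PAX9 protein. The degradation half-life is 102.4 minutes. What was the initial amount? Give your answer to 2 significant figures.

3100 ng

Number of half-lives elapsed: n = 533.8/102.4 ≈ 5.2129.
A₀ = A × 2^n = 83.63 × 2^5.2129 = 83.63 × 37.088 ≈ 3101.7 ng.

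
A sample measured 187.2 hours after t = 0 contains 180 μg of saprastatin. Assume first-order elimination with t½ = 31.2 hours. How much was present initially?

11520 μg

Number of half-lives elapsed: n = 187.2/31.2 ≈ 6.
A₀ = A × 2^n = 180 × 2^6 = 180 × 64 ≈ 11520 μg.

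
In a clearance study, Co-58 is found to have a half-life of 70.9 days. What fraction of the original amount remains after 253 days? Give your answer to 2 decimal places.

n = 253/70.9 ≈ 3.5684 half-lives.
Fraction remaining = (1/2)^3.5684 ≈ 0.084295.

0.08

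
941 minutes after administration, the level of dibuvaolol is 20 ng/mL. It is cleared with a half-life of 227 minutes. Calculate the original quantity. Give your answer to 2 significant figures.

350 ng/mL

Number of half-lives elapsed: n = 941/227 ≈ 4.1454.
A₀ = A × 2^n = 20 × 2^4.1454 = 20 × 17.696 ≈ 353.93 ng/mL.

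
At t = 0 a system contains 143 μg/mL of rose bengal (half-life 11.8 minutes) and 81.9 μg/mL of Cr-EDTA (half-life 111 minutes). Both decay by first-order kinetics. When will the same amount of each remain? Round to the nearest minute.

11 minutes

Set 143·(1/2)^(t/11.8) = 81.9·(1/2)^(t/111).
Taking log₂: log₂(143/81.9) = t·(1/11.8 − 1/111).
log₂(1.746) = 0.80408; 1/11.8 − 1/111 = 0.075737.
t = 0.80408 / 0.075737 ≈ 10.617 minutes.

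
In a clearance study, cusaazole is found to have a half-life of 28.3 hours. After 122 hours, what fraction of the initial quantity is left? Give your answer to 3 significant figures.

n = 122/28.3 ≈ 4.311 half-lives.
Fraction remaining = (1/2)^4.311 ≈ 0.050382.

0.0504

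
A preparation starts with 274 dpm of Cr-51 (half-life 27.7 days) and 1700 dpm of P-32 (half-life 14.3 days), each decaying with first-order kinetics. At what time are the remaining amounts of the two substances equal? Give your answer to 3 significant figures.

77.8 days

Set 274·(1/2)^(t/27.7) = 1700·(1/2)^(t/14.3).
Taking log₂: log₂(274/1700) = t·(1/27.7 − 1/14.3).
log₂(0.16118) = -2.6333; 1/27.7 − 1/14.3 = -0.033829.
t = -2.6333 / -0.033829 ≈ 77.841 days.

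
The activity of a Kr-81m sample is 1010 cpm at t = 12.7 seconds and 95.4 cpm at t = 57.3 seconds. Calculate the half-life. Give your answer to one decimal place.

Over Δt = 57.3 − 12.7 = 44.6 seconds, the level fell by a factor of 1010/95.4 ≈ 10.587.
n = log₂(10.587) ≈ 3.4042 half-lives, so t½ = 44.6/3.4042 ≈ 13.101 seconds.

13.1 seconds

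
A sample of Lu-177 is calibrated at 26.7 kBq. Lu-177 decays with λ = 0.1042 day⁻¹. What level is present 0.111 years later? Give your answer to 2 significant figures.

t½ = ln 2 / λ = 0.69315 / 0.1042 ≈ 6.6521 days.
Convert the elapsed time: 0.111 years = 40.515 days.
Number of half-lives: n = 40.515/6.6521 ≈ 6.0906.
Remaining = 26.7 × (1/2)^6.0906 = 26.7 × 0.014674 ≈ 0.3918 kBq.

0.39 kBq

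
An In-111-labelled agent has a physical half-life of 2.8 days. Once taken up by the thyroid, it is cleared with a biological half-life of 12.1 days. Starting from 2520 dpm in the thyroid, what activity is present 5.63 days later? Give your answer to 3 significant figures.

1/t_eff = 1/t_phys + 1/t_biol = 1/2.8 + 1/12.1 = 0.43979 per day.
t_eff = 2.8 × 12.1 / (2.8 + 12.1) ≈ 2.2738 days.
Remaining = 2520 × (1/2)^(5.63/2.2738) = 2520 × (1/2)^2.476 ≈ 452.95 dpm.

453 dpm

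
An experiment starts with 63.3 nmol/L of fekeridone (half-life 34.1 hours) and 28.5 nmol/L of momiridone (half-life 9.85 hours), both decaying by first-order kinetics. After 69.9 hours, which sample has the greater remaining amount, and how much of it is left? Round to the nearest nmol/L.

fekeridone, 15 nmol/L

fekeridone: 63.3 × (1/2)^2.0499 ≈ 15.287 nmol/L.
momiridone: 28.5 × (1/2)^7.0964 ≈ 0.20826 nmol/L.
Fekeridone has more remaining, at ≈ 15.287 nmol/L.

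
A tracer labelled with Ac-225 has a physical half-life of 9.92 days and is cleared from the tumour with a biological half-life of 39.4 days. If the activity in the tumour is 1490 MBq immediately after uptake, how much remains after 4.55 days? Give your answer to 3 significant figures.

1/t_eff = 1/t_phys + 1/t_biol = 1/9.92 + 1/39.4 = 0.12619 per day.
t_eff = 9.92 × 39.4 / (9.92 + 39.4) ≈ 7.9247 days.
Remaining = 1490 × (1/2)^(4.55/7.9247) = 1490 × (1/2)^0.57415 ≈ 1000.8 MBq.

1000 MBq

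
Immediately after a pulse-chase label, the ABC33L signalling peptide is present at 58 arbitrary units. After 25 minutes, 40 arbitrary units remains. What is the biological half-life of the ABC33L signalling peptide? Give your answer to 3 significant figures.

46.6 minutes

A/A₀ = 40/58 ≈ 0.68966.
n = log₂(1.45) ≈ 0.53605 half-lives elapsed in 25 minutes.
t½ = 25/0.53605 ≈ 46.637 minutes.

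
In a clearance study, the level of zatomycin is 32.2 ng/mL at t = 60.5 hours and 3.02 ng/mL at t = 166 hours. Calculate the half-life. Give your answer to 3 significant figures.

30.9 hours

Over Δt = 166 − 60.5 = 105.5 hours, the level fell by a factor of 32.2/3.02 ≈ 10.662.
n = log₂(10.662) ≈ 3.4144 half-lives, so t½ = 105.5/3.4144 ≈ 30.898 hours.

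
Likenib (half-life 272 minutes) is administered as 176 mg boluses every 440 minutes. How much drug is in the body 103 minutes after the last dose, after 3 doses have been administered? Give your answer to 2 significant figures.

The 3 doses were given 983, 543, 103 minutes ago.
Total = 176·(1/2)^(983/272) + 176·(1/2)^(543/272) + 176·(1/2)^(103/272)
      = 14.375 + 44.112 + 135.37 ≈ 193.86 mg.

190 mg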